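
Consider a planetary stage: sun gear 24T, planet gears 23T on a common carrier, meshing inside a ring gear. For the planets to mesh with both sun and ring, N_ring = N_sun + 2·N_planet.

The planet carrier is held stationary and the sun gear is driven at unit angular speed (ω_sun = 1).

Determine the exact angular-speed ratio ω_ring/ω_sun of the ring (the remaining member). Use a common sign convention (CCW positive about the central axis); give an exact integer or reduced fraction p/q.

-12/35

N_ring = 24 + 2·23 = 70
24(ω_s−ω_c) = −70(ω_r−ω_c),  ω_c=0, ω_s=1
ω_r = 0 − (24/70)(1−0) = -12/35
ω_r/ω_s = -12/35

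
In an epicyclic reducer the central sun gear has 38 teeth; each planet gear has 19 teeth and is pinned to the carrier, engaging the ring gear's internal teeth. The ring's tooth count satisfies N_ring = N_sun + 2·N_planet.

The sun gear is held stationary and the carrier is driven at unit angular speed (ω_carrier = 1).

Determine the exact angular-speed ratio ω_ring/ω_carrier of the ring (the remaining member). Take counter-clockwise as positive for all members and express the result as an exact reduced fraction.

N_ring = 38 + 2·19 = 76
38(ω_s−ω_c) = −76(ω_r−ω_c),  ω_s=0, ω_c=1
ω_r = 1 − (38/76)(0−1) = 3/2
ω_r/ω_c = 3/2

3/2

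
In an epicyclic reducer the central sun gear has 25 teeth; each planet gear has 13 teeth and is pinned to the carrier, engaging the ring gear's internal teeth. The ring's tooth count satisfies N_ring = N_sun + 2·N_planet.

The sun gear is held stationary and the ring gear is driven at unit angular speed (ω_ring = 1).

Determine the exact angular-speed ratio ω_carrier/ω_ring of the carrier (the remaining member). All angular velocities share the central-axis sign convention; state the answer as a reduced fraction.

51/76

N_ring = 25 + 2·13 = 51
25(ω_s−ω_c) = −51(ω_r−ω_c),  ω_s=0, ω_r=1
25(0−ω_c) = −51(1−ω_c)  ⇒  76ω_c = 51  ⇒  ω_c = 51/76
ω_c/ω_r = 51/76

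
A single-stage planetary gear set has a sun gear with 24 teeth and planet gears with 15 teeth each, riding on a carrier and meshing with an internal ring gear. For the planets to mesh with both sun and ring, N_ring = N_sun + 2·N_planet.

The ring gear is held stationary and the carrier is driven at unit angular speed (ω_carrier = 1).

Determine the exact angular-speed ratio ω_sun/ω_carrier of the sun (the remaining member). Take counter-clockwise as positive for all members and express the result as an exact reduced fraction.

N_ring = 24 + 2·15 = 54
24(ω_s−ω_c) = −54(ω_r−ω_c),  ω_r=0, ω_c=1
ω_s = 1 − (54/24)(0−1) = 13/4
ω_s/ω_c = 13/4

13/4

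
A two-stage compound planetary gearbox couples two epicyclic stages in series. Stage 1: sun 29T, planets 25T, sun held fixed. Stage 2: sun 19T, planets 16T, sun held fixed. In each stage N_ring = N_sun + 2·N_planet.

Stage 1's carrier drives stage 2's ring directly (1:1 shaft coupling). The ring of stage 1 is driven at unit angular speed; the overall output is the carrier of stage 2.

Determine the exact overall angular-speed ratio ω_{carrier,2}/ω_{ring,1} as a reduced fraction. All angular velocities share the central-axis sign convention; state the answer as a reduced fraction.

Stage 1: N_ring = 29 + 2·25 = 79
Stage 1: 29(ω_s−ω_c) = −79(ω_r−ω_c),  ω_s=0, ω_r=1
Stage 1: 29(0−ω_c) = −79(1−ω_c)  ⇒  108ω_c = 79  ⇒  ω_c = 79/108
  ⇒ ω_c¹/ω_r¹ = 79/108
Stage 2: N_ring = 19 + 2·16 = 51
Stage 2: 19(ω_s−ω_c) = −51(ω_r−ω_c),  ω_s=0, ω_r=1
Stage 2: 19(0−ω_c) = −51(1−ω_c)  ⇒  70ω_c = 51  ⇒  ω_c = 51/70
  ⇒ ω_c²/ω_r² = 51/70
Coupling ω_r² = ω_c¹ ⇒ overall = 79/108 × 51/70 = 1343/2520

1343/2520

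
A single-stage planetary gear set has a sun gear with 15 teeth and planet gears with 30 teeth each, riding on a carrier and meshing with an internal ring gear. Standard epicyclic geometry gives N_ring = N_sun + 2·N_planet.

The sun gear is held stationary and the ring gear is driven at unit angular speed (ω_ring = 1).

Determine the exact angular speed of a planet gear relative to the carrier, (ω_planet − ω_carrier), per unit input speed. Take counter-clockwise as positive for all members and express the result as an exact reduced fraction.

N_ring = 15 + 2·30 = 75
15(ω_s−ω_c) = −75(ω_r−ω_c),  ω_s=0, ω_r=1
15(0−ω_c) = −75(1−ω_c)  ⇒  90ω_c = 75  ⇒  ω_c = 5/6
sun–planet: 15·(0−5/6) = −30·(ω_p−ω_c)  ⇒  ω_p−ω_c = −(15/30)·(-5/6) = 5/12

5/12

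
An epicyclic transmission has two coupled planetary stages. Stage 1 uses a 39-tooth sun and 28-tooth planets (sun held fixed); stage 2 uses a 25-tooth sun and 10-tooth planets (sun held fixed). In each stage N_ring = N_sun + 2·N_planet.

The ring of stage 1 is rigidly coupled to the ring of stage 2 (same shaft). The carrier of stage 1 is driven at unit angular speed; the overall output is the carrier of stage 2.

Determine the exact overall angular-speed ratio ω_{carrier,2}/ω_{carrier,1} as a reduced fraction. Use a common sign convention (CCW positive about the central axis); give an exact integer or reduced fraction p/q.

Stage 1: N_ring = 39 + 2·28 = 95
Stage 1: 39(ω_s−ω_c) = −95(ω_r−ω_c),  ω_s=0, ω_c=1
Stage 1: ω_r = 1 − (39/95)(0−1) = 134/95
  ⇒ ω_r¹/ω_c¹ = 134/95
Stage 2: N_ring = 25 + 2·10 = 45
Stage 2: 25(ω_s−ω_c) = −45(ω_r−ω_c),  ω_s=0, ω_r=1
Stage 2: 25(0−ω_c) = −45(1−ω_c)  ⇒  70ω_c = 45  ⇒  ω_c = 9/14
  ⇒ ω_c²/ω_r² = 9/14
Coupling ω_r² = ω_r¹ ⇒ overall = 134/95 × 9/14 = 603/665

603/665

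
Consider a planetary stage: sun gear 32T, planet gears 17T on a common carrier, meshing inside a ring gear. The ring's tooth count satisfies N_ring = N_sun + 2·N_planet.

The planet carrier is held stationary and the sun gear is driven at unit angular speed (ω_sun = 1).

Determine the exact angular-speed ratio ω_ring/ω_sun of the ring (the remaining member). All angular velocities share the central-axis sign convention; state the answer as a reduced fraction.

N_ring = 32 + 2·17 = 66
32(ω_s−ω_c) = −66(ω_r−ω_c),  ω_c=0, ω_s=1
ω_r = 0 − (32/66)(1−0) = -16/33
ω_r/ω_s = -16/33

-16/33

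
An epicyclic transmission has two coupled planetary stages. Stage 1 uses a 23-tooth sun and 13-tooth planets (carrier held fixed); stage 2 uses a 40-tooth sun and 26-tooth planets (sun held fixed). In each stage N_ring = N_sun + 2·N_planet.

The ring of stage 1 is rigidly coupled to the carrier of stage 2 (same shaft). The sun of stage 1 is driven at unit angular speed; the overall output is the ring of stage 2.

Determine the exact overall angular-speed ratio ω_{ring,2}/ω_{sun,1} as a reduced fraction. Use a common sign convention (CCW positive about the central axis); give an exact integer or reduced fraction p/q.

-33/49

Stage 1: N_ring = 23 + 2·13 = 49
Stage 1: 23(ω_s−ω_c) = −49(ω_r−ω_c),  ω_c=0, ω_s=1
Stage 1: ω_r = 0 − (23/49)(1−0) = -23/49
  ⇒ ω_r¹/ω_s¹ = -23/49
Stage 2: N_ring = 40 + 2·26 = 92
Stage 2: 40(ω_s−ω_c) = −92(ω_r−ω_c),  ω_s=0, ω_c=1
Stage 2: ω_r = 1 − (40/92)(0−1) = 33/23
  ⇒ ω_r²/ω_c² = 33/23
Coupling ω_c² = ω_r¹ ⇒ overall = -23/49 × 33/23 = -33/49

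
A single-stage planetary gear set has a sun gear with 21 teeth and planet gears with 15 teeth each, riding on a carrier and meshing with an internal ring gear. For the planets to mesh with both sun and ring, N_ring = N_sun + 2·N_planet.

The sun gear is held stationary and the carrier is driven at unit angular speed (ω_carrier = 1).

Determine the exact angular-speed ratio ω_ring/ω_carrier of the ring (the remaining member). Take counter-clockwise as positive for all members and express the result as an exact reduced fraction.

24/17

N_ring = 21 + 2·15 = 51
21(ω_s−ω_c) = −51(ω_r−ω_c),  ω_s=0, ω_c=1
ω_r = 1 − (21/51)(0−1) = 24/17
ω_r/ω_c = 24/17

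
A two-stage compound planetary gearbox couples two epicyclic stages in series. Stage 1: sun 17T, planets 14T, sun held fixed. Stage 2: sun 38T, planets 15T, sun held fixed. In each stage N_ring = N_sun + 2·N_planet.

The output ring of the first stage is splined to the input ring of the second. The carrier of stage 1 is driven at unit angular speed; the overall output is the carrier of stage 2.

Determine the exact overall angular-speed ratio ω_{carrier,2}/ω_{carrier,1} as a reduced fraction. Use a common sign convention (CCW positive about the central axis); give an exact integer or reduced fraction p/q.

2108/2385

Stage 1: N_ring = 17 + 2·14 = 45
Stage 1: 17(ω_s−ω_c) = −45(ω_r−ω_c),  ω_s=0, ω_c=1
Stage 1: ω_r = 1 − (17/45)(0−1) = 62/45
  ⇒ ω_r¹/ω_c¹ = 62/45
Stage 2: N_ring = 38 + 2·15 = 68
Stage 2: 38(ω_s−ω_c) = −68(ω_r−ω_c),  ω_s=0, ω_r=1
Stage 2: 38(0−ω_c) = −68(1−ω_c)  ⇒  106ω_c = 68  ⇒  ω_c = 34/53
  ⇒ ω_c²/ω_r² = 34/53
Coupling ω_r² = ω_r¹ ⇒ overall = 62/45 × 34/53 = 2108/2385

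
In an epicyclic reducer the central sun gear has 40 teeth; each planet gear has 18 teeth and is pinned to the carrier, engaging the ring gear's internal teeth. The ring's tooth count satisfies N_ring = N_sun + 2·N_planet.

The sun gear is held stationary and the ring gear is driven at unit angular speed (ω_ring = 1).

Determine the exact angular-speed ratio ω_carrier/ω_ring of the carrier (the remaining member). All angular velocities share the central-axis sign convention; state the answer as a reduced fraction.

19/29

N_ring = 40 + 2·18 = 76
40(ω_s−ω_c) = −76(ω_r−ω_c),  ω_s=0, ω_r=1
40(0−ω_c) = −76(1−ω_c)  ⇒  116ω_c = 76  ⇒  ω_c = 19/29
ω_c/ω_r = 19/29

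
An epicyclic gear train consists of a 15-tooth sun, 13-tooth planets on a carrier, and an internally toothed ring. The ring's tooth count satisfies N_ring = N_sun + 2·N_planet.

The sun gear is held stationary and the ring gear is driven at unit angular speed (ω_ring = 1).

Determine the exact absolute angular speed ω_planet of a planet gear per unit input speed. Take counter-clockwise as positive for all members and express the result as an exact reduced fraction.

N_ring = 15 + 2·13 = 41
15(ω_s−ω_c) = −41(ω_r−ω_c),  ω_s=0, ω_r=1
15(0−ω_c) = −41(1−ω_c)  ⇒  56ω_c = 41  ⇒  ω_c = 41/56
sun–planet: 15·(0−41/56) = −13·(ω_p−ω_c)  ⇒  ω_p−ω_c = −(15/13)·(-41/56) = 615/728
ω_p = 41/56 + 615/728 = 41/26

41/26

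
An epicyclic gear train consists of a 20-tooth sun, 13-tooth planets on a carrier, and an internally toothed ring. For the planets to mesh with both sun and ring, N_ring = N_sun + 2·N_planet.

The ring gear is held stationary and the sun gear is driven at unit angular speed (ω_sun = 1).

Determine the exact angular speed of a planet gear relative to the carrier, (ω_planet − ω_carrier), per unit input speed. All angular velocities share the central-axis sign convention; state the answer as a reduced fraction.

-460/429

N_ring = 20 + 2·13 = 46
20(ω_s−ω_c) = −46(ω_r−ω_c),  ω_r=0, ω_s=1
20(1−ω_c) = −46(0−ω_c)  ⇒  66ω_c = 20  ⇒  ω_c = 10/33
sun–planet: 20·(1−10/33) = −13·(ω_p−ω_c)  ⇒  ω_p−ω_c = −(20/13)·(23/33) = -460/429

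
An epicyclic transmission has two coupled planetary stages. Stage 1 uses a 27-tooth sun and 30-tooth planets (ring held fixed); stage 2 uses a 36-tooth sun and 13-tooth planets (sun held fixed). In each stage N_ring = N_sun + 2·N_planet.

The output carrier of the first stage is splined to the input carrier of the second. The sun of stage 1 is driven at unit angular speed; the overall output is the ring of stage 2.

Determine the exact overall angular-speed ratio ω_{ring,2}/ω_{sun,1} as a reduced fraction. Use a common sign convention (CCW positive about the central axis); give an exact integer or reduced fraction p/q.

441/1178

Stage 1: N_ring = 27 + 2·30 = 87
Stage 1: 27(ω_s−ω_c) = −87(ω_r−ω_c),  ω_r=0, ω_s=1
Stage 1: 27(1−ω_c) = −87(0−ω_c)  ⇒  114ω_c = 27  ⇒  ω_c = 9/38
  ⇒ ω_c¹/ω_s¹ = 9/38
Stage 2: N_ring = 36 + 2·13 = 62
Stage 2: 36(ω_s−ω_c) = −62(ω_r−ω_c),  ω_s=0, ω_c=1
Stage 2: ω_r = 1 − (36/62)(0−1) = 49/31
  ⇒ ω_r²/ω_c² = 49/31
Coupling ω_c² = ω_c¹ ⇒ overall = 9/38 × 49/31 = 441/1178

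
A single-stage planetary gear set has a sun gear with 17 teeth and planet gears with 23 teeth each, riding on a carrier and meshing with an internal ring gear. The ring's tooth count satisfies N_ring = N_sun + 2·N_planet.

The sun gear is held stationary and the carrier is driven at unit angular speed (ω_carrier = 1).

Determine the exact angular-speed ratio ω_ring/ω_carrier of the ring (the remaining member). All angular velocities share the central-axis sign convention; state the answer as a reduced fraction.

80/63

N_ring = 17 + 2·23 = 63
17(ω_s−ω_c) = −63(ω_r−ω_c),  ω_s=0, ω_c=1
ω_r = 1 − (17/63)(0−1) = 80/63
ω_r/ω_c = 80/63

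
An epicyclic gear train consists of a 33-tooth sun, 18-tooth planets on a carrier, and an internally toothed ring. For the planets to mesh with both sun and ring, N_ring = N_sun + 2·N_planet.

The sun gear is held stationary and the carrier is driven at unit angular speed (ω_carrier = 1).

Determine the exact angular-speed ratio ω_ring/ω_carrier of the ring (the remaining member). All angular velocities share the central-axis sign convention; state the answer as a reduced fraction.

N_ring = 33 + 2·18 = 69
33(ω_s−ω_c) = −69(ω_r−ω_c),  ω_s=0, ω_c=1
ω_r = 1 − (33/69)(0−1) = 34/23
ω_r/ω_c = 34/23

34/23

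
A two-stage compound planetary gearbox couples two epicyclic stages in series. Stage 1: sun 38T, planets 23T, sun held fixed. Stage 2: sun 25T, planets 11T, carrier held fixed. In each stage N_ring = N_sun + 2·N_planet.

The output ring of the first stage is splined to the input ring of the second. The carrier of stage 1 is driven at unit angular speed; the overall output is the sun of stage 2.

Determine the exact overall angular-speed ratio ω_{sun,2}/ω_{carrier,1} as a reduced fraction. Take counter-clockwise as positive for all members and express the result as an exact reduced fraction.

-2867/1050

Stage 1: N_ring = 38 + 2·23 = 84
Stage 1: 38(ω_s−ω_c) = −84(ω_r−ω_c),  ω_s=0, ω_c=1
Stage 1: ω_r = 1 − (38/84)(0−1) = 61/42
  ⇒ ω_r¹/ω_c¹ = 61/42
Stage 2: N_ring = 25 + 2·11 = 47
Stage 2: 25(ω_s−ω_c) = −47(ω_r−ω_c),  ω_c=0, ω_r=1
Stage 2: ω_s = 0 − (47/25)(1−0) = -47/25
  ⇒ ω_s²/ω_r² = -47/25
Coupling ω_r² = ω_r¹ ⇒ overall = 61/42 × -47/25 = -2867/1050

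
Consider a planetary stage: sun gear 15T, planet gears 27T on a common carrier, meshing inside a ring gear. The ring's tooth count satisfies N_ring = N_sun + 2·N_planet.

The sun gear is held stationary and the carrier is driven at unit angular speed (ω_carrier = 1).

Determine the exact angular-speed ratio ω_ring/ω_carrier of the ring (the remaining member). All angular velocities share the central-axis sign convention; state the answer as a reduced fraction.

N_ring = 15 + 2·27 = 69
15(ω_s−ω_c) = −69(ω_r−ω_c),  ω_s=0, ω_c=1
ω_r = 1 − (15/69)(0−1) = 28/23
ω_r/ω_c = 28/23

28/23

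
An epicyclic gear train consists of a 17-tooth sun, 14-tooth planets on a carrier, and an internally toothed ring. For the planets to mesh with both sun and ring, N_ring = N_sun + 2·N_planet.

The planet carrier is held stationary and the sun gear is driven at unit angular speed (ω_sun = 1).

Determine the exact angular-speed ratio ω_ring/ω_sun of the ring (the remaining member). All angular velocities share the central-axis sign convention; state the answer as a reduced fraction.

N_ring = 17 + 2·14 = 45
17(ω_s−ω_c) = −45(ω_r−ω_c),  ω_c=0, ω_s=1
ω_r = 0 − (17/45)(1−0) = -17/45
ω_r/ω_s = -17/45

-17/45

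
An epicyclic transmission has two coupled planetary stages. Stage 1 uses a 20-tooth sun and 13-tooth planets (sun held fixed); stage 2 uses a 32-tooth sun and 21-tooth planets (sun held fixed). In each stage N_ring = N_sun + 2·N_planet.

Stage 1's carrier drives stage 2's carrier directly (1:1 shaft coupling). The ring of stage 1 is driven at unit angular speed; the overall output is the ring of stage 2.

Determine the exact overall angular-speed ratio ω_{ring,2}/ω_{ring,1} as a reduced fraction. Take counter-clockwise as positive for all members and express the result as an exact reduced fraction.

Stage 1: N_ring = 20 + 2·13 = 46
Stage 1: 20(ω_s−ω_c) = −46(ω_r−ω_c),  ω_s=0, ω_r=1
Stage 1: 20(0−ω_c) = −46(1−ω_c)  ⇒  66ω_c = 46  ⇒  ω_c = 23/33
  ⇒ ω_c¹/ω_r¹ = 23/33
Stage 2: N_ring = 32 + 2·21 = 74
Stage 2: 32(ω_s−ω_c) = −74(ω_r−ω_c),  ω_s=0, ω_c=1
Stage 2: ω_r = 1 − (32/74)(0−1) = 53/37
  ⇒ ω_r²/ω_c² = 53/37
Coupling ω_c² = ω_c¹ ⇒ overall = 23/33 × 53/37 = 1219/1221

1219/1221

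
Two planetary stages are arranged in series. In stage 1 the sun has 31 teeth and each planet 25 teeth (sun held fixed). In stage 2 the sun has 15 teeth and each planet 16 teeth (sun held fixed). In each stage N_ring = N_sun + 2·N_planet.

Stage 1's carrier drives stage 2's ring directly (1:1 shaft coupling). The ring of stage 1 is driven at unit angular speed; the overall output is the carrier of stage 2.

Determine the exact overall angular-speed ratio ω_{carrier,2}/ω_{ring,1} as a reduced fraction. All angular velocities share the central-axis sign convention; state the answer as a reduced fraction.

Stage 1: N_ring = 31 + 2·25 = 81
Stage 1: 31(ω_s−ω_c) = −81(ω_r−ω_c),  ω_s=0, ω_r=1
Stage 1: 31(0−ω_c) = −81(1−ω_c)  ⇒  112ω_c = 81  ⇒  ω_c = 81/112
  ⇒ ω_c¹/ω_r¹ = 81/112
Stage 2: N_ring = 15 + 2·16 = 47
Stage 2: 15(ω_s−ω_c) = −47(ω_r−ω_c),  ω_s=0, ω_r=1
Stage 2: 15(0−ω_c) = −47(1−ω_c)  ⇒  62ω_c = 47  ⇒  ω_c = 47/62
  ⇒ ω_c²/ω_r² = 47/62
Coupling ω_r² = ω_c¹ ⇒ overall = 81/112 × 47/62 = 3807/6944

3807/6944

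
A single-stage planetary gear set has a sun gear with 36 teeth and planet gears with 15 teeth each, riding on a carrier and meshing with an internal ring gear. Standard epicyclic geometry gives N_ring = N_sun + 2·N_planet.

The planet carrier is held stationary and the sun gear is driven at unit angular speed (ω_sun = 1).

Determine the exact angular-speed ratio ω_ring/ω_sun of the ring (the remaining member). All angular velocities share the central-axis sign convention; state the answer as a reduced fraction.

N_ring = 36 + 2·15 = 66
36(ω_s−ω_c) = −66(ω_r−ω_c),  ω_c=0, ω_s=1
ω_r = 0 − (36/66)(1−0) = -6/11
ω_r/ω_s = -6/11

-6/11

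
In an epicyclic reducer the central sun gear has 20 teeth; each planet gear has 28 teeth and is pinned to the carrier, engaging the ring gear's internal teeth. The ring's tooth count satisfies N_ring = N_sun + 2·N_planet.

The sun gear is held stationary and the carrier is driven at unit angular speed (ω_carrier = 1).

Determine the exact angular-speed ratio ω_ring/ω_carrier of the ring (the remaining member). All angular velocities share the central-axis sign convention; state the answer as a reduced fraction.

N_ring = 20 + 2·28 = 76
20(ω_s−ω_c) = −76(ω_r−ω_c),  ω_s=0, ω_c=1
ω_r = 1 − (20/76)(0−1) = 24/19
ω_r/ω_c = 24/19

24/19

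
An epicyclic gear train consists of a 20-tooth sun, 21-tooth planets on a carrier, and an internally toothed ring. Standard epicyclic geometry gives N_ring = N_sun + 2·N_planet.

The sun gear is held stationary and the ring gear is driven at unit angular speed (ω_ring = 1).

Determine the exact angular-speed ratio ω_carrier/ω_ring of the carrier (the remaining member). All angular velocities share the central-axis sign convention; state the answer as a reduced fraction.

31/41

N_ring = 20 + 2·21 = 62
20(ω_s−ω_c) = −62(ω_r−ω_c),  ω_s=0, ω_r=1
20(0−ω_c) = −62(1−ω_c)  ⇒  82ω_c = 62  ⇒  ω_c = 31/41
ω_c/ω_r = 31/41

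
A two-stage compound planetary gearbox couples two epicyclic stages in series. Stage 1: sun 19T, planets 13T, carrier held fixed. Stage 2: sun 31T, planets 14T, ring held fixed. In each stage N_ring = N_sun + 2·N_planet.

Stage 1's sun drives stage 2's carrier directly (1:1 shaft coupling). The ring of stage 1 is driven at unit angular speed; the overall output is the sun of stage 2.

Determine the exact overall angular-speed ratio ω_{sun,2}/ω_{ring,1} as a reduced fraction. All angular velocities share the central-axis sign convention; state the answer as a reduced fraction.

Stage 1: N_ring = 19 + 2·13 = 45
Stage 1: 19(ω_s−ω_c) = −45(ω_r−ω_c),  ω_c=0, ω_r=1
Stage 1: ω_s = 0 − (45/19)(1−0) = -45/19
  ⇒ ω_s¹/ω_r¹ = -45/19
Stage 2: N_ring = 31 + 2·14 = 59
Stage 2: 31(ω_s−ω_c) = −59(ω_r−ω_c),  ω_r=0, ω_c=1
Stage 2: ω_s = 1 − (59/31)(0−1) = 90/31
  ⇒ ω_s²/ω_c² = 90/31
Coupling ω_c² = ω_s¹ ⇒ overall = -45/19 × 90/31 = -4050/589

-4050/589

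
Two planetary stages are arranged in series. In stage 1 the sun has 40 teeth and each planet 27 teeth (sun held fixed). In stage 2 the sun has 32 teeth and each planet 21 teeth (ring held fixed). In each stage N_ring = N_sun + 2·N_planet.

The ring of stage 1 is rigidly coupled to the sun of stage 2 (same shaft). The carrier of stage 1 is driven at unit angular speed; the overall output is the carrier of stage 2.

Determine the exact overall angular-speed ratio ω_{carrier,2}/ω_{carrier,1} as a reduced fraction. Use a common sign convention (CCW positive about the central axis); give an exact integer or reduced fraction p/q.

1072/2491

Stage 1: N_ring = 40 + 2·27 = 94
Stage 1: 40(ω_s−ω_c) = −94(ω_r−ω_c),  ω_s=0, ω_c=1
Stage 1: ω_r = 1 − (40/94)(0−1) = 67/47
  ⇒ ω_r¹/ω_c¹ = 67/47
Stage 2: N_ring = 32 + 2·21 = 74
Stage 2: 32(ω_s−ω_c) = −74(ω_r−ω_c),  ω_r=0, ω_s=1
Stage 2: 32(1−ω_c) = −74(0−ω_c)  ⇒  106ω_c = 32  ⇒  ω_c = 16/53
  ⇒ ω_c²/ω_s² = 16/53
Coupling ω_s² = ω_r¹ ⇒ overall = 67/47 × 16/53 = 1072/2491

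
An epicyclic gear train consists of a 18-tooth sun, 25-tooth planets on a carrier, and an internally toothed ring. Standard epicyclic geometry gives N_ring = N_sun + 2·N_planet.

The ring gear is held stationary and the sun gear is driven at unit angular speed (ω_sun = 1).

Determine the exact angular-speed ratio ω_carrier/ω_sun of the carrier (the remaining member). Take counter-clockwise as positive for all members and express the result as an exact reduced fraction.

N_ring = 18 + 2·25 = 68
18(ω_s−ω_c) = −68(ω_r−ω_c),  ω_r=0, ω_s=1
18(1−ω_c) = −68(0−ω_c)  ⇒  86ω_c = 18  ⇒  ω_c = 9/43
ω_c/ω_s = 9/43

9/43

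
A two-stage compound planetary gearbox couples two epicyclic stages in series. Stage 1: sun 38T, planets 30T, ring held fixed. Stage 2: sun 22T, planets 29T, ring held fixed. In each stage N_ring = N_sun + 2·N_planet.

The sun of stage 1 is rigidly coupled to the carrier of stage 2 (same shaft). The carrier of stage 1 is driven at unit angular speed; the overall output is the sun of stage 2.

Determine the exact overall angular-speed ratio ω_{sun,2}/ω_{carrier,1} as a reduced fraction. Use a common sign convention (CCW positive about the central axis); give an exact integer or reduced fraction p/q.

Stage 1: N_ring = 38 + 2·30 = 98
Stage 1: 38(ω_s−ω_c) = −98(ω_r−ω_c),  ω_r=0, ω_c=1
Stage 1: ω_s = 1 − (98/38)(0−1) = 68/19
  ⇒ ω_s¹/ω_c¹ = 68/19
Stage 2: N_ring = 22 + 2·29 = 80
Stage 2: 22(ω_s−ω_c) = −80(ω_r−ω_c),  ω_r=0, ω_c=1
Stage 2: ω_s = 1 − (80/22)(0−1) = 51/11
  ⇒ ω_s²/ω_c² = 51/11
Coupling ω_c² = ω_s¹ ⇒ overall = 68/19 × 51/11 = 3468/209

3468/209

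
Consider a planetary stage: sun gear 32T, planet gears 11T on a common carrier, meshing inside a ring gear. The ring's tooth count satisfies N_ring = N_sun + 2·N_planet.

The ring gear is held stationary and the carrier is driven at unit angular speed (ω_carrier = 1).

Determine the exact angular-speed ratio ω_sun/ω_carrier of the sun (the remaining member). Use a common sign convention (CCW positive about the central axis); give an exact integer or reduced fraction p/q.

43/16

N_ring = 32 + 2·11 = 54
32(ω_s−ω_c) = −54(ω_r−ω_c),  ω_r=0, ω_c=1
ω_s = 1 − (54/32)(0−1) = 43/16
ω_s/ω_c = 43/16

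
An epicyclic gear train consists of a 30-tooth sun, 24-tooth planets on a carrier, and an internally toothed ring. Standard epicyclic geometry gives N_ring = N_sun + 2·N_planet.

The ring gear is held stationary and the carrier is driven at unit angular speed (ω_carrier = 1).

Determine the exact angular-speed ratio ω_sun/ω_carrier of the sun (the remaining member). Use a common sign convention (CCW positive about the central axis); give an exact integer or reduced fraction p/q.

N_ring = 30 + 2·24 = 78
30(ω_s−ω_c) = −78(ω_r−ω_c),  ω_r=0, ω_c=1
ω_s = 1 − (78/30)(0−1) = 18/5
ω_s/ω_c = 18/5

18/5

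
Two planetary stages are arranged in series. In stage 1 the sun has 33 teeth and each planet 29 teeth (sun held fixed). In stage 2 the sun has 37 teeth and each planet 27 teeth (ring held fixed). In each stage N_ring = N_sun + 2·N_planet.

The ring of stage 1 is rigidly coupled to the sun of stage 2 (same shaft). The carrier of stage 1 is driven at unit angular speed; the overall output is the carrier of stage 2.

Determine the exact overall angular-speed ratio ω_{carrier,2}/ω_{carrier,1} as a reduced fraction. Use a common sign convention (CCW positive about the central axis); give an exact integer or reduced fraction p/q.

Stage 1: N_ring = 33 + 2·29 = 91
Stage 1: 33(ω_s−ω_c) = −91(ω_r−ω_c),  ω_s=0, ω_c=1
Stage 1: ω_r = 1 − (33/91)(0−1) = 124/91
  ⇒ ω_r¹/ω_c¹ = 124/91
Stage 2: N_ring = 37 + 2·27 = 91
Stage 2: 37(ω_s−ω_c) = −91(ω_r−ω_c),  ω_r=0, ω_s=1
Stage 2: 37(1−ω_c) = −91(0−ω_c)  ⇒  128ω_c = 37  ⇒  ω_c = 37/128
  ⇒ ω_c²/ω_s² = 37/128
Coupling ω_s² = ω_r¹ ⇒ overall = 124/91 × 37/128 = 1147/2912

1147/2912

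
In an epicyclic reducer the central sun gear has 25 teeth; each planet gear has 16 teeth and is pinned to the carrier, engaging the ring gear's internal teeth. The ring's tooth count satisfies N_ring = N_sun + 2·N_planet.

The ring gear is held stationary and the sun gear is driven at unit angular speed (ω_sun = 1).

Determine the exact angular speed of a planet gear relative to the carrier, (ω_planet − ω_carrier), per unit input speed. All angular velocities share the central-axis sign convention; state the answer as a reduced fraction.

N_ring = 25 + 2·16 = 57
25(ω_s−ω_c) = −57(ω_r−ω_c),  ω_r=0, ω_s=1
25(1−ω_c) = −57(0−ω_c)  ⇒  82ω_c = 25  ⇒  ω_c = 25/82
sun–planet: 25·(1−25/82) = −16·(ω_p−ω_c)  ⇒  ω_p−ω_c = −(25/16)·(57/82) = -1425/1312

-1425/1312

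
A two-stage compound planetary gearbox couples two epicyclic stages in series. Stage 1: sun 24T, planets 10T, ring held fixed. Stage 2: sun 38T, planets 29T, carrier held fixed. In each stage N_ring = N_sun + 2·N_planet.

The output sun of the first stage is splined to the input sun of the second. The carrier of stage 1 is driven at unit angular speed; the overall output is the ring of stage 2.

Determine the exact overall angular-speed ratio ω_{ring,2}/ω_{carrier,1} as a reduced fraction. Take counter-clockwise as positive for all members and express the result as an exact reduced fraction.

Stage 1: N_ring = 24 + 2·10 = 44
Stage 1: 24(ω_s−ω_c) = −44(ω_r−ω_c),  ω_r=0, ω_c=1
Stage 1: ω_s = 1 − (44/24)(0−1) = 17/6
  ⇒ ω_s¹/ω_c¹ = 17/6
Stage 2: N_ring = 38 + 2·29 = 96
Stage 2: 38(ω_s−ω_c) = −96(ω_r−ω_c),  ω_c=0, ω_s=1
Stage 2: ω_r = 0 − (38/96)(1−0) = -19/48
  ⇒ ω_r²/ω_s² = -19/48
Coupling ω_s² = ω_s¹ ⇒ overall = 17/6 × -19/48 = -323/288

-323/288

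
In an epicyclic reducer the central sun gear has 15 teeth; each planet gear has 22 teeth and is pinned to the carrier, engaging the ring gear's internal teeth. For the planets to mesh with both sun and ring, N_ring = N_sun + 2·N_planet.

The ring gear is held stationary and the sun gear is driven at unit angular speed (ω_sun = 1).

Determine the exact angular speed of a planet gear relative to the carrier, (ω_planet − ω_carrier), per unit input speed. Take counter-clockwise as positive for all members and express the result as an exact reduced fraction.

-885/1628

N_ring = 15 + 2·22 = 59
15(ω_s−ω_c) = −59(ω_r−ω_c),  ω_r=0, ω_s=1
15(1−ω_c) = −59(0−ω_c)  ⇒  74ω_c = 15  ⇒  ω_c = 15/74
sun–planet: 15·(1−15/74) = −22·(ω_p−ω_c)  ⇒  ω_p−ω_c = −(15/22)·(59/74) = -885/1628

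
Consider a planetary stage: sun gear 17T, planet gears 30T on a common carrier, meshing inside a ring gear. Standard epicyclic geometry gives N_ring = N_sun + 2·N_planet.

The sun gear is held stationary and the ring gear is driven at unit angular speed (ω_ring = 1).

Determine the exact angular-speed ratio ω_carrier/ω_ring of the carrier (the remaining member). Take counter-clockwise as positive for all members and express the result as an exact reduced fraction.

N_ring = 17 + 2·30 = 77
17(ω_s−ω_c) = −77(ω_r−ω_c),  ω_s=0, ω_r=1
17(0−ω_c) = −77(1−ω_c)  ⇒  94ω_c = 77  ⇒  ω_c = 77/94
ω_c/ω_r = 77/94

77/94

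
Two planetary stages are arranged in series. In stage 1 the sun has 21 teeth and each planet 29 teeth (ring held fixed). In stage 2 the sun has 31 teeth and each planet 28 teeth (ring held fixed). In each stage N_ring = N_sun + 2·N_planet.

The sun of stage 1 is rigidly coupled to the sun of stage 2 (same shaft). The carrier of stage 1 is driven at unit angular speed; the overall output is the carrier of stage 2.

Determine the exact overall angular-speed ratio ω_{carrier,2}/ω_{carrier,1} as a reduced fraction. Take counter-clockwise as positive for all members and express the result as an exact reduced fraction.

Stage 1: N_ring = 21 + 2·29 = 79
Stage 1: 21(ω_s−ω_c) = −79(ω_r−ω_c),  ω_r=0, ω_c=1
Stage 1: ω_s = 1 − (79/21)(0−1) = 100/21
  ⇒ ω_s¹/ω_c¹ = 100/21
Stage 2: N_ring = 31 + 2·28 = 87
Stage 2: 31(ω_s−ω_c) = −87(ω_r−ω_c),  ω_r=0, ω_s=1
Stage 2: 31(1−ω_c) = −87(0−ω_c)  ⇒  118ω_c = 31  ⇒  ω_c = 31/118
  ⇒ ω_c²/ω_s² = 31/118
Coupling ω_s² = ω_s¹ ⇒ overall = 100/21 × 31/118 = 1550/1239

1550/1239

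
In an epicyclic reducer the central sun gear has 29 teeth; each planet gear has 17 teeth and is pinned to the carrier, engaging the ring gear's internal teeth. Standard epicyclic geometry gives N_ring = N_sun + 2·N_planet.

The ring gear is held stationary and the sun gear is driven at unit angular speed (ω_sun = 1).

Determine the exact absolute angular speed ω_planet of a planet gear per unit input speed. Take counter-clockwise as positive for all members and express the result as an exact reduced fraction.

N_ring = 29 + 2·17 = 63
29(ω_s−ω_c) = −63(ω_r−ω_c),  ω_r=0, ω_s=1
29(1−ω_c) = −63(0−ω_c)  ⇒  92ω_c = 29  ⇒  ω_c = 29/92
sun–planet: 29·(1−29/92) = −17·(ω_p−ω_c)  ⇒  ω_p−ω_c = −(29/17)·(63/92) = -1827/1564
ω_p = 29/92 − 1827/1564 = -29/34

-29/34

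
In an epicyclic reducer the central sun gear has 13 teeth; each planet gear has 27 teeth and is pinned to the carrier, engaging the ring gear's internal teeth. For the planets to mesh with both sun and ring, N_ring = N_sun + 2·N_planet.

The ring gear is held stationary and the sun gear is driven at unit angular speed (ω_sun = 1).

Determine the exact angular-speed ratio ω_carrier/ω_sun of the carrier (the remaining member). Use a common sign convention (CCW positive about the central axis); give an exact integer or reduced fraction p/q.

13/80

N_ring = 13 + 2·27 = 67
13(ω_s−ω_c) = −67(ω_r−ω_c),  ω_r=0, ω_s=1
13(1−ω_c) = −67(0−ω_c)  ⇒  80ω_c = 13  ⇒  ω_c = 13/80
ω_c/ω_s = 13/80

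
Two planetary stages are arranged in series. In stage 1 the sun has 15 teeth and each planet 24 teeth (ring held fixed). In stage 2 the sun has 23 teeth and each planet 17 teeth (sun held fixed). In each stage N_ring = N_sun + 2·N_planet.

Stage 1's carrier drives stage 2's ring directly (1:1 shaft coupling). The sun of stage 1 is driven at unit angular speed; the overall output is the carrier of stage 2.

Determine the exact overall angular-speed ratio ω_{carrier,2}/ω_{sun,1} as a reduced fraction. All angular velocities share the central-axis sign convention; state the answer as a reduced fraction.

57/416

Stage 1: N_ring = 15 + 2·24 = 63
Stage 1: 15(ω_s−ω_c) = −63(ω_r−ω_c),  ω_r=0, ω_s=1
Stage 1: 15(1−ω_c) = −63(0−ω_c)  ⇒  78ω_c = 15  ⇒  ω_c = 5/26
  ⇒ ω_c¹/ω_s¹ = 5/26
Stage 2: N_ring = 23 + 2·17 = 57
Stage 2: 23(ω_s−ω_c) = −57(ω_r−ω_c),  ω_s=0, ω_r=1
Stage 2: 23(0−ω_c) = −57(1−ω_c)  ⇒  80ω_c = 57  ⇒  ω_c = 57/80
  ⇒ ω_c²/ω_r² = 57/80
Coupling ω_r² = ω_c¹ ⇒ overall = 5/26 × 57/80 = 57/416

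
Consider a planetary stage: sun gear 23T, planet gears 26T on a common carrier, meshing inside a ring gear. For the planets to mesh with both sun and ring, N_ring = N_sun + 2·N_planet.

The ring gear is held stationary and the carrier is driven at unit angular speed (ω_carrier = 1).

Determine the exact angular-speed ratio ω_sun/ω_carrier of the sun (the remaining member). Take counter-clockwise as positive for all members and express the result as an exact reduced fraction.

98/23

N_ring = 23 + 2·26 = 75
23(ω_s−ω_c) = −75(ω_r−ω_c),  ω_r=0, ω_c=1
ω_s = 1 − (75/23)(0−1) = 98/23
ω_s/ω_c = 98/23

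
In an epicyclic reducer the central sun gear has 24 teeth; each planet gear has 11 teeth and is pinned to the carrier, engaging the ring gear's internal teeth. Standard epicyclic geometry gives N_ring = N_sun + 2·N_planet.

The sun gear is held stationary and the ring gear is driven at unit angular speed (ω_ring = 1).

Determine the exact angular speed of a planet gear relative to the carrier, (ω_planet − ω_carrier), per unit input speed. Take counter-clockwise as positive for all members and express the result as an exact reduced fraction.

552/385

N_ring = 24 + 2·11 = 46
24(ω_s−ω_c) = −46(ω_r−ω_c),  ω_s=0, ω_r=1
24(0−ω_c) = −46(1−ω_c)  ⇒  70ω_c = 46  ⇒  ω_c = 23/35
sun–planet: 24·(0−23/35) = −11·(ω_p−ω_c)  ⇒  ω_p−ω_c = −(24/11)·(-23/35) = 552/385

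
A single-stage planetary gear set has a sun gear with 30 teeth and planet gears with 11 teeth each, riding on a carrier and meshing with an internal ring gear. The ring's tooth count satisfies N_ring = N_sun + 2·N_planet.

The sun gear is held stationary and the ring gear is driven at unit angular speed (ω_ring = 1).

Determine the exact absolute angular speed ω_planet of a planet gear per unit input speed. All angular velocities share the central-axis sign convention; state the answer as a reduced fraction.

N_ring = 30 + 2·11 = 52
30(ω_s−ω_c) = −52(ω_r−ω_c),  ω_s=0, ω_r=1
30(0−ω_c) = −52(1−ω_c)  ⇒  82ω_c = 52  ⇒  ω_c = 26/41
sun–planet: 30·(0−26/41) = −11·(ω_p−ω_c)  ⇒  ω_p−ω_c = −(30/11)·(-26/41) = 780/451
ω_p = 26/41 + 780/451 = 26/11

26/11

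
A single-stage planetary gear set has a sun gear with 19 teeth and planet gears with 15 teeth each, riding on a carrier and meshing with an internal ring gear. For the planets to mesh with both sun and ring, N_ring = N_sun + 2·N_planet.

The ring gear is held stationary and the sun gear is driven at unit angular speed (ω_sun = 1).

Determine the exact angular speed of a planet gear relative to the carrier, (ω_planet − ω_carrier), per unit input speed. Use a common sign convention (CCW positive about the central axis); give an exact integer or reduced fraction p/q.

N_ring = 19 + 2·15 = 49
19(ω_s−ω_c) = −49(ω_r−ω_c),  ω_r=0, ω_s=1
19(1−ω_c) = −49(0−ω_c)  ⇒  68ω_c = 19  ⇒  ω_c = 19/68
sun–planet: 19·(1−19/68) = −15·(ω_p−ω_c)  ⇒  ω_p−ω_c = −(19/15)·(49/68) = -931/1020

-931/1020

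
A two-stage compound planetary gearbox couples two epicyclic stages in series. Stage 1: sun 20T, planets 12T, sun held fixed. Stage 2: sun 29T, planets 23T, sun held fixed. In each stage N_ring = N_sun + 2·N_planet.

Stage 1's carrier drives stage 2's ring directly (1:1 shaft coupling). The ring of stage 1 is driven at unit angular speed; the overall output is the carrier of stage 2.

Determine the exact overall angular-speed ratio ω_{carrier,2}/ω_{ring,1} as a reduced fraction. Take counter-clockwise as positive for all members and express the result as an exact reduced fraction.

825/1664

Stage 1: N_ring = 20 + 2·12 = 44
Stage 1: 20(ω_s−ω_c) = −44(ω_r−ω_c),  ω_s=0, ω_r=1
Stage 1: 20(0−ω_c) = −44(1−ω_c)  ⇒  64ω_c = 44  ⇒  ω_c = 11/16
  ⇒ ω_c¹/ω_r¹ = 11/16
Stage 2: N_ring = 29 + 2·23 = 75
Stage 2: 29(ω_s−ω_c) = −75(ω_r−ω_c),  ω_s=0, ω_r=1
Stage 2: 29(0−ω_c) = −75(1−ω_c)  ⇒  104ω_c = 75  ⇒  ω_c = 75/104
  ⇒ ω_c²/ω_r² = 75/104
Coupling ω_r² = ω_c¹ ⇒ overall = 11/16 × 75/104 = 825/1664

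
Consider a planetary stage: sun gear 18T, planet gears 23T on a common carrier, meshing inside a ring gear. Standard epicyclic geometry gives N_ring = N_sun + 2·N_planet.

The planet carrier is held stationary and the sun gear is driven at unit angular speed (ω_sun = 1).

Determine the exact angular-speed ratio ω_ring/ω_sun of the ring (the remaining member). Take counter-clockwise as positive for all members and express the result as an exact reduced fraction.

-9/32

N_ring = 18 + 2·23 = 64
18(ω_s−ω_c) = −64(ω_r−ω_c),  ω_c=0, ω_s=1
ω_r = 0 − (18/64)(1−0) = -9/32
ω_r/ω_s = -9/32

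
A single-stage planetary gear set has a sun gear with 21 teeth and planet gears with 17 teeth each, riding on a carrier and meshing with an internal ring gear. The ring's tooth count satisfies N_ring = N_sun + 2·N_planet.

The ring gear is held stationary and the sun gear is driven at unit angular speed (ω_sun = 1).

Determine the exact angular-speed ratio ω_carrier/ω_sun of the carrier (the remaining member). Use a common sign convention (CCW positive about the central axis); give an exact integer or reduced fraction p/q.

21/76

N_ring = 21 + 2·17 = 55
21(ω_s−ω_c) = −55(ω_r−ω_c),  ω_r=0, ω_s=1
21(1−ω_c) = −55(0−ω_c)  ⇒  76ω_c = 21  ⇒  ω_c = 21/76
ω_c/ω_s = 21/76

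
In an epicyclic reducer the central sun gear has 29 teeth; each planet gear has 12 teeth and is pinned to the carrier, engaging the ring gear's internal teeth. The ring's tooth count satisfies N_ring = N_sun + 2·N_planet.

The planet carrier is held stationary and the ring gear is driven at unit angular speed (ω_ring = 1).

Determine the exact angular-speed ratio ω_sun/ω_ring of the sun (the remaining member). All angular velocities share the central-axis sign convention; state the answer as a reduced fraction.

-53/29

N_ring = 29 + 2·12 = 53
29(ω_s−ω_c) = −53(ω_r−ω_c),  ω_c=0, ω_r=1
ω_s = 0 − (53/29)(1−0) = -53/29
ω_s/ω_r = -53/29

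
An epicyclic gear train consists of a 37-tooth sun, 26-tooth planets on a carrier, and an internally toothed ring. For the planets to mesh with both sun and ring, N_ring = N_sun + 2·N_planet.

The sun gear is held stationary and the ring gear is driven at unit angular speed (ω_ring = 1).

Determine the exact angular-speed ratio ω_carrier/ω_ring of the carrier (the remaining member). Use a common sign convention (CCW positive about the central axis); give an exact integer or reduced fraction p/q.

N_ring = 37 + 2·26 = 89
37(ω_s−ω_c) = −89(ω_r−ω_c),  ω_s=0, ω_r=1
37(0−ω_c) = −89(1−ω_c)  ⇒  126ω_c = 89  ⇒  ω_c = 89/126
ω_c/ω_r = 89/126

89/126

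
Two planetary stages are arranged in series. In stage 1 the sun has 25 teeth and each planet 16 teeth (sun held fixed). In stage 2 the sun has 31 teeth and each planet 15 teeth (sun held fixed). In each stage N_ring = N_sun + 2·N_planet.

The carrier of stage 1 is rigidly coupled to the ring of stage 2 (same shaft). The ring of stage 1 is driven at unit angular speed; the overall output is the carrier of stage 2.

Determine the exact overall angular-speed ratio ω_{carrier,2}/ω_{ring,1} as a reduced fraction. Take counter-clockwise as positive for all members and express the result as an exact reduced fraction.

3477/7544

Stage 1: N_ring = 25 + 2·16 = 57
Stage 1: 25(ω_s−ω_c) = −57(ω_r−ω_c),  ω_s=0, ω_r=1
Stage 1: 25(0−ω_c) = −57(1−ω_c)  ⇒  82ω_c = 57  ⇒  ω_c = 57/82
  ⇒ ω_c¹/ω_r¹ = 57/82
Stage 2: N_ring = 31 + 2·15 = 61
Stage 2: 31(ω_s−ω_c) = −61(ω_r−ω_c),  ω_s=0, ω_r=1
Stage 2: 31(0−ω_c) = −61(1−ω_c)  ⇒  92ω_c = 61  ⇒  ω_c = 61/92
  ⇒ ω_c²/ω_r² = 61/92
Coupling ω_r² = ω_c¹ ⇒ overall = 57/82 × 61/92 = 3477/7544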